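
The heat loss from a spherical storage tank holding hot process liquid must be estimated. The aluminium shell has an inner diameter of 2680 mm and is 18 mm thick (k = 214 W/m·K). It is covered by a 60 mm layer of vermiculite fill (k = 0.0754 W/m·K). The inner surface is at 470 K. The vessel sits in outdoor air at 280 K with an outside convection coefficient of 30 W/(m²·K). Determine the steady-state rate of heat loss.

Q ≈ 5550 W

For a spherical shell R = (1/r₁ − 1/r₂)/(4πk); film R = 1/(h·4πr²). In series:
R_aluminium shell = (1/1.34 − 1/1.358)/(4π×214) = 3.678×10^-6 K/W
R_vermiculite fill = (1/1.358 − 1/1.418)/(4π×0.0754) = 0.03288 K/W
R_outer film = 1/(h·4πr_o²) = 1/(30×4π×1.418²) = 0.001319 K/W
R_total = 0.03421 K/W
Q = ΔT/R_total = 190/0.03421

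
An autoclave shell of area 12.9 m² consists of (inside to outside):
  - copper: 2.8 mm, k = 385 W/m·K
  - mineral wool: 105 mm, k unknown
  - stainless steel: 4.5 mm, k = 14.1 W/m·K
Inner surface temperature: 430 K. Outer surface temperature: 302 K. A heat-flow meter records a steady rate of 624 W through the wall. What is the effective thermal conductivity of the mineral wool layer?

Using the resistance-network approach (series):
R_copper = L/(kA) = 0.0028/(385×12.9) = 5.638×10^-7 K/W
R_stainless steel = L/(kA) = 0.0045/(14.1×12.9) = 2.474×10^-5 K/W
Sum of known resistances R_other = 2.53×10^-5 K/W
Total R = ΔT/Q = 128/624 = 0.2051 K/W
R_mineral wool = R_total − R_other = 0.2051 K/W
k = L/(R·A) = 0.105/(0.2051×12.9)

k ≈ 0.0397 W/(m·K)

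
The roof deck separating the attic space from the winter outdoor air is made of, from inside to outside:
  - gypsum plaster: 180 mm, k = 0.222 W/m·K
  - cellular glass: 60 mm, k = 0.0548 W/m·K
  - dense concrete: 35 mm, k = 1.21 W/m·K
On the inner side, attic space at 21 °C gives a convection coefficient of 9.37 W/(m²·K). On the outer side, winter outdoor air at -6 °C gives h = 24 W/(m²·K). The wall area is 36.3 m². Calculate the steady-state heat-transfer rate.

Q ≈ 471 W

Series thermal resistances:
R_inner film = 1/(h_i·A) = 1/(9.37×36.3) = 0.00294 K/W
R_gypsum plaster = L/(kA) = 0.18/(0.222×36.3) = 0.02234 K/W
R_cellular glass = L/(kA) = 0.06/(0.0548×36.3) = 0.03016 K/W
R_dense concrete = L/(kA) = 0.035/(1.21×36.3) = 7.968×10^-4 K/W
R_outer film = 1/(h_o·A) = 1/(24×36.3) = 0.001148 K/W
R_total = 0.05738 K/W
Q = ΔT / R_total = 27 / 0.05738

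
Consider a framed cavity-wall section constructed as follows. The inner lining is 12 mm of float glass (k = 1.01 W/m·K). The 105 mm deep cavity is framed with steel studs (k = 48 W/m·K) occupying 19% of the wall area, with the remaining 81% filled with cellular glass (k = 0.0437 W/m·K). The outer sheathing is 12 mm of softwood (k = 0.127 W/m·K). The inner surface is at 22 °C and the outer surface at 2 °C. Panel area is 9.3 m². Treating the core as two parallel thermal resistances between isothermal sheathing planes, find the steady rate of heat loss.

Sheathing layers in series; stud and cavity paths in parallel between them.
R_inner = 0.012/(1.01×9.3) = 0.001278 K/W
R_stud  = 0.105/(48×0.19×9.3) = 0.001238 K/W
R_cav   = 0.105/(0.0437×0.81×9.3) = 0.319 K/W
1/R_core = 1/R_stud + 1/R_cav → R_core = 0.001233 K/W
R_outer = 0.012/(0.127×9.3) = 0.01016 K/W
R_total = 0.01267 K/W
Q = ΔT/R_total = 20/0.01267

Q ≈ 1580 W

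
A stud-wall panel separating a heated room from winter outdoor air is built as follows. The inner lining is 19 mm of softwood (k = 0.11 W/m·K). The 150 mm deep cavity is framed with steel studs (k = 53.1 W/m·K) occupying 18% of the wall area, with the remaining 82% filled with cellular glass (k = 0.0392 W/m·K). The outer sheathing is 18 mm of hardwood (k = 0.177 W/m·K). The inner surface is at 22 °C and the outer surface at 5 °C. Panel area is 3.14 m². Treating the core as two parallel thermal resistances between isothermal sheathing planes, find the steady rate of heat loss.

Sheathing layers in series; stud and cavity paths in parallel between them.
R_inner = 0.019/(0.11×3.14) = 0.05501 K/W
R_stud  = 0.15/(53.1×0.18×3.14) = 0.004998 K/W
R_cav   = 0.15/(0.0392×0.82×3.14) = 1.486 K/W
1/R_core = 1/R_stud + 1/R_cav → R_core = 0.004981 K/W
R_outer = 0.018/(0.177×3.14) = 0.03239 K/W
R_total = 0.09238 K/W
Q = ΔT/R_total = 17/0.09238

Q ≈ 184 W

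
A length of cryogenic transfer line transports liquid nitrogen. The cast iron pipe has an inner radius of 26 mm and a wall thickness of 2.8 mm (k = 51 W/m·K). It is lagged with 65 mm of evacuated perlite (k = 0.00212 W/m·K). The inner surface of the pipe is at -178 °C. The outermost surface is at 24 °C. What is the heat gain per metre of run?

Treating each annulus and film as a series resistance:
R_cast iron pipe wall = ln(28.8/26)/(2π×51×1) = 3.192×10^-4 K/W
R_evacuated perlite = ln(93.8/28.8)/(2π×0.00212×1) = 88.65 K/W
R_total = 88.65 K/W
Q = ΔT/R_total = 202/88.65

q′ ≈ 2.28 W/m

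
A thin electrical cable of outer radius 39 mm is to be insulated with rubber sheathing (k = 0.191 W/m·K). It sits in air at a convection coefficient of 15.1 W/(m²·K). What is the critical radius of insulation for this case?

r_cr ≈ 12.6 mm

For a cylinder r_cr = k/h = 0.191/15.1
r_cr = 12.6 mm; since the bare radius (39 mm) is above r_cr, any added insulation will reduce heat loss.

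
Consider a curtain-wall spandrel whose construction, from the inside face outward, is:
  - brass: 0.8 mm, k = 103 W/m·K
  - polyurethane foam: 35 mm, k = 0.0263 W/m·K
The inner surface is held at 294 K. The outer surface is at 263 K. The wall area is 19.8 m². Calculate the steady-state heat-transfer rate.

Using the resistance-network approach (series):
R_brass = L/(kA) = 0.0008/(103×19.8) = 3.923×10^-7 K/W
R_polyurethane foam = L/(kA) = 0.035/(0.0263×19.8) = 0.06721 K/W
R_total = 0.06721 K/W
Q = ΔT / R_total = 31 / 0.06721

Q ≈ 461 W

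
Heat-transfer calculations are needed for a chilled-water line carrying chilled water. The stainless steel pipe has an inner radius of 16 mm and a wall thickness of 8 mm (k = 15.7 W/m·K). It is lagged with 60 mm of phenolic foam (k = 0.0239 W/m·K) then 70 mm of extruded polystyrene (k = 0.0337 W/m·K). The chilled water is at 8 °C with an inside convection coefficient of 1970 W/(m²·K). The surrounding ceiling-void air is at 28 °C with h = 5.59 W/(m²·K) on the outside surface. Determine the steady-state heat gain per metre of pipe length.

Per-layer cylindrical resistances, series-summed:
R_inner film = 1/(h_i·2πr₁L) = 1/(1970×2π×0.016×1) = 0.005049 K/W
R_stainless steel pipe wall = ln(24/16)/(2π×15.7×1) = 0.00411 K/W
R_phenolic foam = ln(84/24)/(2π×0.0239×1) = 8.342 K/W
R_extruded polystyrene = ln(154/84)/(2π×0.0337×1) = 2.863 K/W
R_outer film = 1/(h_o·2πr_oL) = 1/(5.59×2π×0.154×1) = 0.1849 K/W
R_total = 11.4 K/W
Q = ΔT/R_total = 20/11.4

q′ ≈ 1.75 W/m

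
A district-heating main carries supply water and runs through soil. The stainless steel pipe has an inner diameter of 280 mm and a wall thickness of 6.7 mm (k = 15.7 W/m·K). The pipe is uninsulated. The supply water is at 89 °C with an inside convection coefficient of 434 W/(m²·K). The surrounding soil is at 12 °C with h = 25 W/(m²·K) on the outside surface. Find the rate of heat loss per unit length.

q′ ≈ 1660 W/m

For a radial system each layer contributes R = ln(r_out/r_in)/(2πkL); films add R = 1/(hA).
R_inner film = 1/(h_i·2πr₁L) = 1/(434×2π×0.14×1) = 0.002619 K/W
R_stainless steel pipe wall = ln(146.7/140)/(2π×15.7×1) = 4.739×10^-4 K/W
R_outer film = 1/(h_o·2πr_oL) = 1/(25×2π×0.1467×1) = 0.0434 K/W
R_total = 0.04649 K/W
Q = ΔT/R_total = 77/0.04649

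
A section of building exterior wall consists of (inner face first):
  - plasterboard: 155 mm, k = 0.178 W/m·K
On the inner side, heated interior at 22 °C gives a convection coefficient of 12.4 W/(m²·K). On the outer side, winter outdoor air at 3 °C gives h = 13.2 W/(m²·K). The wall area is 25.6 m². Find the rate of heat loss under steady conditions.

Thermal resistances in series:
R_inner film = 1/(h_i·A) = 1/(12.4×25.6) = 0.00315 K/W
R_plasterboard = L/(kA) = 0.155/(0.178×25.6) = 0.03402 K/W
R_outer film = 1/(h_o·A) = 1/(13.2×25.6) = 0.002959 K/W
R_total = 0.04012 K/W
Q = ΔT / R_total = 19 / 0.04012

Q ≈ 474 W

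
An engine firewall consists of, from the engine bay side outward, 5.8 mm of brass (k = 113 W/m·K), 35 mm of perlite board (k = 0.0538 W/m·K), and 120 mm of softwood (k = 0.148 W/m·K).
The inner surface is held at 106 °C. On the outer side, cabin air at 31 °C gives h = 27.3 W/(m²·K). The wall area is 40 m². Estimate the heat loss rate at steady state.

Treating each layer as a thermal resistance in series:
R_brass = L/(kA) = 0.0058/(113×40) = 1.283×10^-6 K/W
R_perlite board = L/(kA) = 0.035/(0.0538×40) = 0.01626 K/W
R_softwood = L/(kA) = 0.12/(0.148×40) = 0.02027 K/W
R_outer film = 1/(h_o·A) = 1/(27.3×40) = 9.158×10^-4 K/W
R_total = 0.03745 K/W
Q = ΔT / R_total = 75 / 0.03745

Q ≈ 2000 W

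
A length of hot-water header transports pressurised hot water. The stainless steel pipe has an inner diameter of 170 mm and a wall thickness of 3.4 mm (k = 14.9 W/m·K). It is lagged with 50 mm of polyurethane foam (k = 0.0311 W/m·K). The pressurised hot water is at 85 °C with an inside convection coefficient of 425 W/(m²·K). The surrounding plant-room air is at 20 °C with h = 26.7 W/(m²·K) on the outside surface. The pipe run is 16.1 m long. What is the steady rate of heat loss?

Per-layer cylindrical resistances, series-summed:
R_inner film = 1/(h_i·2πr₁L) = 1/(425×2π×0.085×16.1) = 2.736×10^-4 K/W
R_stainless steel pipe wall = ln(88.4/85)/(2π×14.9×16.1) = 2.602×10^-5 K/W
R_polyurethane foam = ln(138.4/88.4)/(2π×0.0311×16.1) = 0.1425 K/W
R_outer film = 1/(h_o·2πr_oL) = 1/(26.7×2π×0.1384×16.1) = 0.002675 K/W
R_total = 0.1455 K/W
Q = ΔT/R_total = 65/0.1455

Q ≈ 447 W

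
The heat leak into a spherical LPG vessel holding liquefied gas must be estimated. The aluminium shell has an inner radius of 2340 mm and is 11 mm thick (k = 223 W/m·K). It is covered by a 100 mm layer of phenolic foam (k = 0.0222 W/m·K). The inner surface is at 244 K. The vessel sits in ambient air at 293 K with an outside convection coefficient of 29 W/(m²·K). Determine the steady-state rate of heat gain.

Each spherical layer contributes R = (1/r_i − 1/r_o)/(4πk):
R_aluminium shell = (1/2.34 − 1/2.351)/(4π×223) = 7.135×10^-7 K/W
R_phenolic foam = (1/2.351 − 1/2.451)/(4π×0.0222) = 0.06221 K/W
R_outer film = 1/(h·4πr_o²) = 1/(29×4π×2.451²) = 4.568×10^-4 K/W
R_total = 0.06266 K/W
Q = ΔT/R_total = 49/0.06266

Q ≈ 782 W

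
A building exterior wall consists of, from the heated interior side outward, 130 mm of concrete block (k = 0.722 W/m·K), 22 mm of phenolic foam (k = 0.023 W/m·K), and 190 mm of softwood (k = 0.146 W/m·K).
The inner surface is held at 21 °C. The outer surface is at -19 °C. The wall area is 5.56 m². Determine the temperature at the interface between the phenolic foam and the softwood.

T ≈ 2.35 °C

Thermal resistances in series:
R_concrete block = L/(kA) = 0.13/(0.722×5.56) = 0.03238 K/W
R_phenolic foam = L/(kA) = 0.022/(0.023×5.56) = 0.172 K/W
R_softwood = L/(kA) = 0.19/(0.146×5.56) = 0.2341 K/W
R_total = 0.4385 K/W;  Q = ΔT/R_total = 40/0.4385 = 91.22 W
T_interface = T_inner − Q·ΣR(inner→interface) = 21 − 91.2×0.2044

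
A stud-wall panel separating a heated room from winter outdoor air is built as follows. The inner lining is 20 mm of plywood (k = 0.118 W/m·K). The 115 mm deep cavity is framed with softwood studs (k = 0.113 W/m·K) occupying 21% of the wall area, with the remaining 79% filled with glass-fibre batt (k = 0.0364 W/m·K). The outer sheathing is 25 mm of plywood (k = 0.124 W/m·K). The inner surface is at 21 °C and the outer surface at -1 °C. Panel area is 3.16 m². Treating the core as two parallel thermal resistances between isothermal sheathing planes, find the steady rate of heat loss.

Q ≈ 27.1 W

Sheathing layers in series; stud and cavity paths in parallel between them.
R_inner = 0.02/(0.118×3.16) = 0.05364 K/W
R_stud  = 0.115/(0.113×0.21×3.16) = 1.534 K/W
R_cav   = 0.115/(0.0364×0.79×3.16) = 1.266 K/W
1/R_core = 1/R_stud + 1/R_cav → R_core = 0.6934 K/W
R_outer = 0.025/(0.124×3.16) = 0.0638 K/W
R_total = 0.8108 K/W
Q = ΔT/R_total = 22/0.8108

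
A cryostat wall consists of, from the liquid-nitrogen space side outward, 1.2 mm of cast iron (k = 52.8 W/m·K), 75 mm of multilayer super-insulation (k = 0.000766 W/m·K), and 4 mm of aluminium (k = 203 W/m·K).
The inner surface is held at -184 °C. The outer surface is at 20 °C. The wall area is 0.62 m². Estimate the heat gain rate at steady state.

Model the wall as resistances in series:
R_cast iron = L/(kA) = 0.0012/(52.8×0.62) = 3.666×10^-5 K/W
R_multilayer super-insulation = L/(kA) = 0.075/(0.000766×0.62) = 157.9 K/W
R_aluminium = L/(kA) = 0.004/(203×0.62) = 3.178×10^-5 K/W
R_total = 157.9 K/W
Q = ΔT / R_total = 204 / 157.9

Q ≈ 1.29 W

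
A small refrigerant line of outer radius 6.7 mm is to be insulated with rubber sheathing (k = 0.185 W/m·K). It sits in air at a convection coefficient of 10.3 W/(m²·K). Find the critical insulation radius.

For a cylinder r_cr = k/h = 0.185/10.3
r_cr = 18 mm; since the bare radius (6.7 mm) is below r_cr, adding a thin layer of insulation will *increase* heat loss.

r_cr ≈ 18 mm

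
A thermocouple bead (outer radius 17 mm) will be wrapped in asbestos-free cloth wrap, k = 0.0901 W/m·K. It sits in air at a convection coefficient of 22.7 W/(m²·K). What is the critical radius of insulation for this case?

r_cr ≈ 7.94 mm

For a sphere r_cr = 2k/h = 2×0.0901/22.7
r_cr = 7.94 mm; since the bare radius (17 mm) is above r_cr, any added insulation will reduce heat loss.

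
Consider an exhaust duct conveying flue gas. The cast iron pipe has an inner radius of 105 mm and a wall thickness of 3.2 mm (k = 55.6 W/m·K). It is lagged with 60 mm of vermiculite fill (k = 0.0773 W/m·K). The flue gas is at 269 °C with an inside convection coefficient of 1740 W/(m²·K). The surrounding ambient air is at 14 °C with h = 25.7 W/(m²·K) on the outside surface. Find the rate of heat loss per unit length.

q′ ≈ 270 W/m

Radial resistances (cylindrical: R_cond = ln(r_o/r_i)/(2πkL), R_conv = 1/(h·2πrL)):
R_inner film = 1/(h_i·2πr₁L) = 1/(1740×2π×0.105×1) = 8.711×10^-4 K/W
R_cast iron pipe wall = ln(108.2/105)/(2π×55.6×1) = 8.594×10^-5 K/W
R_vermiculite fill = ln(168.2/108.2)/(2π×0.0773×1) = 0.9083 K/W
R_outer film = 1/(h_o·2πr_oL) = 1/(25.7×2π×0.1682×1) = 0.03682 K/W
R_total = 0.9461 K/W
Q = ΔT/R_total = 255/0.9461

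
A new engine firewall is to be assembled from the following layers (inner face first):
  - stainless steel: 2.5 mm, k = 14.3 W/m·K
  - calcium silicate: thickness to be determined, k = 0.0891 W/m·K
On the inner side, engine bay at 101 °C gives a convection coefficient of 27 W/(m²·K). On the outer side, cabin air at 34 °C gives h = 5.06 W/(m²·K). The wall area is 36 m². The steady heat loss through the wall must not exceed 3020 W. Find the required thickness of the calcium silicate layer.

L ≈ 50.2 mm

Using the resistance-network approach (series):
R_inner film = 1/(h_i·A) = 1/(27×36) = 0.001029 K/W
R_stainless steel = L/(kA) = 0.0025/(14.3×36) = 4.856×10^-6 K/W
R_outer film = 1/(h_o·A) = 1/(5.06×36) = 0.00549 K/W
Sum of the known resistances R_other = 0.006523 K/W
Required total resistance R_tot = ΔT/Q_allow = 67/3020 = 0.02219 K/W
R_calcium silicate = R_tot − R_other = 0.01566 K/W
L = R·k·A = 0.01566×0.0891×36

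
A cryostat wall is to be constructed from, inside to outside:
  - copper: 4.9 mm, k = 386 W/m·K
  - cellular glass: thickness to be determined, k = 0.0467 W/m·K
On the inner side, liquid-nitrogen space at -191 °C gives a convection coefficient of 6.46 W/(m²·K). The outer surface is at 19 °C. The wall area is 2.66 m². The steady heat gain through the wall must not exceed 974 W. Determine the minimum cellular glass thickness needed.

L ≈ 19.6 mm

Using the resistance-network approach (series):
R_inner film = 1/(h_i·A) = 1/(6.46×2.66) = 0.0582 K/W
R_copper = L/(kA) = 0.0049/(386×2.66) = 4.772×10^-6 K/W
Sum of the known resistances R_other = 0.0582 K/W
Required total resistance R_tot = ΔT/Q_allow = 210/974 = 0.2156 K/W
R_cellular glass = R_tot − R_other = 0.1574 K/W
L = R·k·A = 0.1574×0.0467×2.66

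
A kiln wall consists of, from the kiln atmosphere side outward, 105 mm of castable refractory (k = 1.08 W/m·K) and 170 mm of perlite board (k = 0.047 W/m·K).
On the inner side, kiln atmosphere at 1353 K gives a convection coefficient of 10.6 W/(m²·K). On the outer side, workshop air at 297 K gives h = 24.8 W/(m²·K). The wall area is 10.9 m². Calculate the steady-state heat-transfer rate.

Q ≈ 2990 W

Model the wall as resistances in series:
R_inner film = 1/(h_i·A) = 1/(10.6×10.9) = 0.008655 K/W
R_castable refractory = L/(kA) = 0.105/(1.08×10.9) = 0.008919 K/W
R_perlite board = L/(kA) = 0.17/(0.047×10.9) = 0.3318 K/W
R_outer film = 1/(h_o·A) = 1/(24.8×10.9) = 0.003699 K/W
R_total = 0.3531 K/W
Q = ΔT / R_total = 1056 / 0.3531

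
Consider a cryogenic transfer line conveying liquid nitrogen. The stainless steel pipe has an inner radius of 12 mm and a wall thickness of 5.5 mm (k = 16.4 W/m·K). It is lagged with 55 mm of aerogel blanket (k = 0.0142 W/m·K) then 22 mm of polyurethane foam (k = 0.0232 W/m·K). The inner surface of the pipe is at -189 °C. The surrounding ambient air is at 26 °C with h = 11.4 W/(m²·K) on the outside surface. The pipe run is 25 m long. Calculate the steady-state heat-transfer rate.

Cylindrical conduction, so R = ln(r₂/r₁)/(2πkL) per layer, in series:
R_stainless steel pipe wall = ln(17.5/12)/(2π×16.4×25) = 1.465×10^-4 K/W
R_aerogel blanket = ln(72.5/17.5)/(2π×0.0142×25) = 0.6372 K/W
R_polyurethane foam = ln(94.5/72.5)/(2π×0.0232×25) = 0.07272 K/W
R_outer film = 1/(h_o·2πr_oL) = 1/(11.4×2π×0.0945×25) = 0.005909 K/W
R_total = 0.716 K/W
Q = ΔT/R_total = 215/0.716

Q ≈ 300 W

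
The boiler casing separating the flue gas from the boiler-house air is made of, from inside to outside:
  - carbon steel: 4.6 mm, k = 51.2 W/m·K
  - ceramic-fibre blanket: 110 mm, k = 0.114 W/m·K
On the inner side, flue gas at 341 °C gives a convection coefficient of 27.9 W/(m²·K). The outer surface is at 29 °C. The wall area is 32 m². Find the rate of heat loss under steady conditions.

Q ≈ 9980 W

Treating each layer as a thermal resistance in series:
R_inner film = 1/(h_i·A) = 1/(27.9×32) = 0.00112 K/W
R_carbon steel = L/(kA) = 0.0046/(51.2×32) = 2.808×10^-6 K/W
R_ceramic-fibre blanket = L/(kA) = 0.11/(0.114×32) = 0.03015 K/W
R_total = 0.03128 K/W
Q = ΔT / R_total = 312 / 0.03128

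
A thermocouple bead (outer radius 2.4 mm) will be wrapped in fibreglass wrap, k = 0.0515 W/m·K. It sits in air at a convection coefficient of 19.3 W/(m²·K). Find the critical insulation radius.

r_cr ≈ 5.34 mm

For a sphere r_cr = 2k/h = 2×0.0515/19.3
r_cr = 5.34 mm; since the bare radius (2.4 mm) is below r_cr, adding a thin layer of insulation will *increase* heat loss.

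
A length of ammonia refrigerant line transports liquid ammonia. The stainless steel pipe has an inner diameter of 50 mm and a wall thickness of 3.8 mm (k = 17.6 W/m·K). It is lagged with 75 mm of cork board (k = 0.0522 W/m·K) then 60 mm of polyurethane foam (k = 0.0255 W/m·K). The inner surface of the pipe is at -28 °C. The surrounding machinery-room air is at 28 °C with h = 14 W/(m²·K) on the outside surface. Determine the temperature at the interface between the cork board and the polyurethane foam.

For a radial system each layer contributes R = ln(r_out/r_in)/(2πkL); films add R = 1/(hA).
R_stainless steel pipe wall = ln(28.8/25)/(2π×17.6×1) = 0.00128 K/W
R_cork board = ln(103.8/28.8)/(2π×0.0522×1) = 3.909 K/W
R_polyurethane foam = ln(163.8/103.8)/(2π×0.0255×1) = 2.847 K/W
R_outer film = 1/(h_o·2πr_oL) = 1/(14×2π×0.1638×1) = 0.0694 K/W
R_total = 6.827 K/W
Q = ΔT/R_total = 56/6.827
Q = 8.2 W/m
T_interface = T_inner + Q·ΣR(inner→interface) = -28 + 8.2×3.91

T ≈ 4.08 °C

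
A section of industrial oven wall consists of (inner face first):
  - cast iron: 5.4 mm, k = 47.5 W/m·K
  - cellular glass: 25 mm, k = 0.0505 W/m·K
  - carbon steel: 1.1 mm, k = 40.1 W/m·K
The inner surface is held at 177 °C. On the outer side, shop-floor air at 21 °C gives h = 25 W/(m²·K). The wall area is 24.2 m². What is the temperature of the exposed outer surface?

Thermal resistances in series:
R_cast iron = L/(kA) = 0.0054/(47.5×24.2) = 4.698×10^-6 K/W
R_cellular glass = L/(kA) = 0.025/(0.0505×24.2) = 0.02046 K/W
R_carbon steel = L/(kA) = 0.0011/(40.1×24.2) = 1.134×10^-6 K/W
R_outer film = 1/(h_o·A) = 1/(25×24.2) = 0.001653 K/W
R_total = 0.02212 K/W;  Q = ΔT/R_total = 156/0.02212 = 7054 W
T_interface = T_inner − Q·ΣR(inner→interface) = 177 − 7050×0.02046

T ≈ 32.7 °C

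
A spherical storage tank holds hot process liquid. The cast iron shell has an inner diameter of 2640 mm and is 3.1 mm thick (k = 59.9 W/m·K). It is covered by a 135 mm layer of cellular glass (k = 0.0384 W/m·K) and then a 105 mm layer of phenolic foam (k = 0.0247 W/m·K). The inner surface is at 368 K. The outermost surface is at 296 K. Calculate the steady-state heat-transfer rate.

Each spherical layer contributes R = (1/r_i − 1/r_o)/(4πk):
R_cast iron shell = (1/1.32 − 1/1.3231)/(4π×59.9) = 2.358×10^-6 K/W
R_cellular glass = (1/1.3231 − 1/1.4581)/(4π×0.0384) = 0.145 K/W
R_phenolic foam = (1/1.4581 − 1/1.5631)/(4π×0.0247) = 0.1484 K/W
R_total = 0.2934 K/W
Q = ΔT/R_total = 72/0.2934

Q ≈ 245 W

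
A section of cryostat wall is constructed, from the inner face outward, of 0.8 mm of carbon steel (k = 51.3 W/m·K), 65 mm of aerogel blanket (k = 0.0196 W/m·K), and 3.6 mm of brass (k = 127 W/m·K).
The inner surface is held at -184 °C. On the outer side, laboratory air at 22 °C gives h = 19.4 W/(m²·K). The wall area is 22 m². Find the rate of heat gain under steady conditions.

Series thermal resistances:
R_carbon steel = L/(kA) = 0.0008/(51.3×22) = 7.088×10^-7 K/W
R_aerogel blanket = L/(kA) = 0.065/(0.0196×22) = 0.1507 K/W
R_brass = L/(kA) = 0.0036/(127×22) = 1.288×10^-6 K/W
R_outer film = 1/(h_o·A) = 1/(19.4×22) = 0.002343 K/W
R_total = 0.1531 K/W
Q = ΔT / R_total = 206 / 0.1531

Q ≈ 1350 W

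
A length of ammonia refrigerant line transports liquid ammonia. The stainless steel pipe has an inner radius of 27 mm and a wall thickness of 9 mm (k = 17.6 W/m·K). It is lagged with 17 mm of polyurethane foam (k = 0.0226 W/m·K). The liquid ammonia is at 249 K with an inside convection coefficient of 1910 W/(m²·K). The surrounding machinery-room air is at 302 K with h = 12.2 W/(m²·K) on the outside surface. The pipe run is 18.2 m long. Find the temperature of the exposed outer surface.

Treating each annulus and film as a series resistance:
R_inner film = 1/(h_i·2πr₁L) = 1/(1910×2π×0.027×18.2) = 1.696×10^-4 K/W
R_stainless steel pipe wall = ln(36/27)/(2π×17.6×18.2) = 1.429×10^-4 K/W
R_polyurethane foam = ln(53/36)/(2π×0.0226×18.2) = 0.1497 K/W
R_outer film = 1/(h_o·2πr_oL) = 1/(12.2×2π×0.053×18.2) = 0.01352 K/W
R_total = 0.1635 K/W
Q = ΔT/R_total = 53/0.1635
Q = 324 W
T_interface = T_inner + Q·ΣR(inner→interface) = 249 + 324×0.15

T ≈ 298 K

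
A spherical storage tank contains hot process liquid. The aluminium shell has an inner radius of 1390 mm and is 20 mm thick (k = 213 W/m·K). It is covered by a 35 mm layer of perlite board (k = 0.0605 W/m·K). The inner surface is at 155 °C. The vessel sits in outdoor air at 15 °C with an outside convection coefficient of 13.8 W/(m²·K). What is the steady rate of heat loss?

Radial (spherical) resistances in series:
R_aluminium shell = (1/1.39 − 1/1.41)/(4π×213) = 3.812×10^-6 K/W
R_perlite board = (1/1.41 − 1/1.445)/(4π×0.0605) = 0.0226 K/W
R_outer film = 1/(h·4πr_o²) = 1/(13.8×4π×1.445²) = 0.002762 K/W
R_total = 0.02536 K/W
Q = ΔT/R_total = 140/0.02536

Q ≈ 5520 W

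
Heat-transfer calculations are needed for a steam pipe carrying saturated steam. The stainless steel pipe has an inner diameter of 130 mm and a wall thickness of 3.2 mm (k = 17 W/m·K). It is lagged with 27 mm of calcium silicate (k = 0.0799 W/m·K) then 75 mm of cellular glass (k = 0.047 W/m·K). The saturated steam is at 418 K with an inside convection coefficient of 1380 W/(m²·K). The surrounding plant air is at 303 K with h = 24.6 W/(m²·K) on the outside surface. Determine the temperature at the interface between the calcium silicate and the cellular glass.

T ≈ 389 K

For a radial system each layer contributes R = ln(r_out/r_in)/(2πkL); films add R = 1/(hA).
R_inner film = 1/(h_i·2πr₁L) = 1/(1380×2π×0.065×1) = 0.001774 K/W
R_stainless steel pipe wall = ln(68.2/65)/(2π×17×1) = 4.499×10^-4 K/W
R_calcium silicate = ln(95.2/68.2)/(2π×0.0799×1) = 0.6644 K/W
R_cellular glass = ln(170.2/95.2)/(2π×0.047×1) = 1.967 K/W
R_outer film = 1/(h_o·2πr_oL) = 1/(24.6×2π×0.1702×1) = 0.03801 K/W
R_total = 2.672 K/W
Q = ΔT/R_total = 115/2.672
Q = 43 W/m
T_interface = T_inner − Q·ΣR(inner→interface) = 418 − 43×0.6666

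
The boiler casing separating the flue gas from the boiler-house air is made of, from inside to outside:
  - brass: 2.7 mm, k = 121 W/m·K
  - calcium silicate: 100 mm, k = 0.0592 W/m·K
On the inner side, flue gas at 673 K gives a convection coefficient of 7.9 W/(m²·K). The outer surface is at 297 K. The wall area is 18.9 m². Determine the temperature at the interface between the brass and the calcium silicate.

T ≈ 647 K

Using the resistance-network approach (series):
R_inner film = 1/(h_i·A) = 1/(7.9×18.9) = 0.006697 K/W
R_brass = L/(kA) = 0.0027/(121×18.9) = 1.181×10^-6 K/W
R_calcium silicate = L/(kA) = 0.1/(0.0592×18.9) = 0.08938 K/W
R_total = 0.09607 K/W;  Q = ΔT/R_total = 376/0.09607 = 3914 W
T_interface = T_inner − Q·ΣR(inner→interface) = 673 − 3910×0.006699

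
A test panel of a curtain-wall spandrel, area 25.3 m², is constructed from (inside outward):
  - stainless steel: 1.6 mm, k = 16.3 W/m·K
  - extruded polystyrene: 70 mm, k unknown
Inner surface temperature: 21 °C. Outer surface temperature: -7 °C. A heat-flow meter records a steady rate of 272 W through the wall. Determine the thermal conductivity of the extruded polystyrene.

Thermal resistances in series:
R_stainless steel = L/(kA) = 0.0016/(16.3×25.3) = 3.88×10^-6 K/W
Sum of known resistances R_other = 3.88×10^-6 K/W
Total R = ΔT/Q = 28/272 = 0.1029 K/W
R_extruded polystyrene = R_total − R_other = 0.1029 K/W
k = L/(R·A) = 0.07/(0.1029×25.3)

k ≈ 0.0269 W/(m·K)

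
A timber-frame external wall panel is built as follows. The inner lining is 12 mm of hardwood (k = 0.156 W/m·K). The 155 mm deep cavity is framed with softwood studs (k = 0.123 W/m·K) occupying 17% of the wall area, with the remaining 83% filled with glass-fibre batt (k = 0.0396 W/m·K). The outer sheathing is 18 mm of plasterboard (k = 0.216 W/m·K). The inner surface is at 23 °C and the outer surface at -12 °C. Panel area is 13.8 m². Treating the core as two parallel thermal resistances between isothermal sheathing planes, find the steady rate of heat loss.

Q ≈ 159 W

Sheathing layers in series; stud and cavity paths in parallel between them.
R_inner = 0.012/(0.156×13.8) = 0.005574 K/W
R_stud  = 0.155/(0.123×0.17×13.8) = 0.5372 K/W
R_cav   = 0.155/(0.0396×0.83×13.8) = 0.3417 K/W
1/R_core = 1/R_stud + 1/R_cav → R_core = 0.2089 K/W
R_outer = 0.018/(0.216×13.8) = 0.006039 K/W
R_total = 0.2205 K/W
Q = ΔT/R_total = 35/0.2205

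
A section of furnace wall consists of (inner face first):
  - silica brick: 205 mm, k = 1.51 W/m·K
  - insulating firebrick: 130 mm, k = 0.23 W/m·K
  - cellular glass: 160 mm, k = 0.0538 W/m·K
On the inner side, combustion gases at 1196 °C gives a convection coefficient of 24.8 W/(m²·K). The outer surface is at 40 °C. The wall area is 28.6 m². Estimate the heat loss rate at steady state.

Using the resistance-network approach (series):
R_inner film = 1/(h_i·A) = 1/(24.8×28.6) = 0.00141 K/W
R_silica brick = L/(kA) = 0.205/(1.51×28.6) = 0.004747 K/W
R_insulating firebrick = L/(kA) = 0.13/(0.23×28.6) = 0.01976 K/W
R_cellular glass = L/(kA) = 0.16/(0.0538×28.6) = 0.104 K/W
R_total = 0.1299 K/W
Q = ΔT / R_total = 1156 / 0.1299

Q ≈ 8900 W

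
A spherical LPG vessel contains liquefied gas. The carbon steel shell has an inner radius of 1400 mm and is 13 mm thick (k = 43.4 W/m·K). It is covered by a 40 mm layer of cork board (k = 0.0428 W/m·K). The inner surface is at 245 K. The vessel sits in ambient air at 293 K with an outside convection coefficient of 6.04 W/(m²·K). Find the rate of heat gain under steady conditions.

For a spherical shell R = (1/r₁ − 1/r₂)/(4πk); film R = 1/(h·4πr²). In series:
R_carbon steel shell = (1/1.4 − 1/1.413)/(4π×43.4) = 1.205×10^-5 K/W
R_cork board = (1/1.413 − 1/1.453)/(4π×0.0428) = 0.03622 K/W
R_outer film = 1/(h·4πr_o²) = 1/(6.04×4π×1.453²) = 0.006241 K/W
R_total = 0.04248 K/W
Q = ΔT/R_total = 48/0.04248

Q ≈ 1130 W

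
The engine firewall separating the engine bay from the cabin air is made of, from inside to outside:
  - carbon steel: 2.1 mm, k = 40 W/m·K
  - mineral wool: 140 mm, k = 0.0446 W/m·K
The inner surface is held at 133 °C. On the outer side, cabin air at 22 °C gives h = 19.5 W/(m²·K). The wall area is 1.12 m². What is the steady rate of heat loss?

Treating each layer as a thermal resistance in series:
R_carbon steel = L/(kA) = 0.0021/(40×1.12) = 4.688×10^-5 K/W
R_mineral wool = L/(kA) = 0.14/(0.0446×1.12) = 2.803 K/W
R_outer film = 1/(h_o·A) = 1/(19.5×1.12) = 0.04579 K/W
R_total = 2.849 K/W
Q = ΔT / R_total = 111 / 2.849

Q ≈ 39 W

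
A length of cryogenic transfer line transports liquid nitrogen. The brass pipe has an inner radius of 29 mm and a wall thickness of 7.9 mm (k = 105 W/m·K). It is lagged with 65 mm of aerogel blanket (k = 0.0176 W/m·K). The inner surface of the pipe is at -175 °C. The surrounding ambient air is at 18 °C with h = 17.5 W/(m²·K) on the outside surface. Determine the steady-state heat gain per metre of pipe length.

Treating each annulus and film as a series resistance:
R_brass pipe wall = ln(36.9/29)/(2π×105×1) = 3.652×10^-4 K/W
R_aerogel blanket = ln(101.9/36.9)/(2π×0.0176×1) = 9.186 K/W
R_outer film = 1/(h_o·2πr_oL) = 1/(17.5×2π×0.1019×1) = 0.08925 K/W
R_total = 9.275 K/W
Q = ΔT/R_total = 193/9.275

q′ ≈ 20.8 W/m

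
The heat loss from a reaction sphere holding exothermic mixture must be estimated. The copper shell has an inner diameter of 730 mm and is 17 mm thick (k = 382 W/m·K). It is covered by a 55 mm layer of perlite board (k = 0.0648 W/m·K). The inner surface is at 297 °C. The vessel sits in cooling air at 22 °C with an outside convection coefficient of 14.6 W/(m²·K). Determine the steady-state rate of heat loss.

Q ≈ 635 W

Each spherical layer contributes R = (1/r_i − 1/r_o)/(4πk):
R_copper shell = (1/0.365 − 1/0.382)/(4π×382) = 2.54×10^-5 K/W
R_perlite board = (1/0.382 − 1/0.437)/(4π×0.0648) = 0.4046 K/W
R_outer film = 1/(h·4πr_o²) = 1/(14.6×4π×0.437²) = 0.02854 K/W
R_total = 0.4332 K/W
Q = ΔT/R_total = 275/0.4332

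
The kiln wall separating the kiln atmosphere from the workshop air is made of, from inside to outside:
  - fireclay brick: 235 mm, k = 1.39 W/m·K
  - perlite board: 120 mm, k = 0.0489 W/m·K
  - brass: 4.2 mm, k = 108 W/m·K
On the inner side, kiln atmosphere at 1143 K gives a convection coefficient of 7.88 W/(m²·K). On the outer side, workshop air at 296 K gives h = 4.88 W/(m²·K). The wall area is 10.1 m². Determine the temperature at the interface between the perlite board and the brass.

Series thermal resistances:
R_inner film = 1/(h_i·A) = 1/(7.88×10.1) = 0.01256 K/W
R_fireclay brick = L/(kA) = 0.235/(1.39×10.1) = 0.01674 K/W
R_perlite board = L/(kA) = 0.12/(0.0489×10.1) = 0.243 K/W
R_brass = L/(kA) = 0.0042/(108×10.1) = 3.85×10^-6 K/W
R_outer film = 1/(h_o·A) = 1/(4.88×10.1) = 0.02029 K/W
R_total = 0.2926 K/W;  Q = ΔT/R_total = 847/0.2926 = 2895 W
T_interface = T_inner − Q·ΣR(inner→interface) = 1143 − 2900×0.2723

T ≈ 355 K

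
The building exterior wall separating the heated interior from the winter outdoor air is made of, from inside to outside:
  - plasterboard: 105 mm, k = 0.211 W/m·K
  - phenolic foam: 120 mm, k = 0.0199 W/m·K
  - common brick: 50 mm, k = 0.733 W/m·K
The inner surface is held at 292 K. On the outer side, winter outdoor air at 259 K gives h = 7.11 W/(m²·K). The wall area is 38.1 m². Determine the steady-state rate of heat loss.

Using the resistance-network approach (series):
R_plasterboard = L/(kA) = 0.105/(0.211×38.1) = 0.01306 K/W
R_phenolic foam = L/(kA) = 0.12/(0.0199×38.1) = 0.1583 K/W
R_common brick = L/(kA) = 0.05/(0.733×38.1) = 0.00179 K/W
R_outer film = 1/(h_o·A) = 1/(7.11×38.1) = 0.003692 K/W
R_total = 0.1768 K/W
Q = ΔT / R_total = 33 / 0.1768

Q ≈ 187 W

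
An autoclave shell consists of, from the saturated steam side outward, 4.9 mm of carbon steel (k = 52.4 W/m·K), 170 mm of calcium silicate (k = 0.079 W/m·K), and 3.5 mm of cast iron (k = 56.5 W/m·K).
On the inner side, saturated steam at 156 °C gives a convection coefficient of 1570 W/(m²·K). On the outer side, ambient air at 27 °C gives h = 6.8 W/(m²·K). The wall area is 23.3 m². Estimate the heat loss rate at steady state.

Q ≈ 1310 W

Treating each layer as a thermal resistance in series:
R_inner film = 1/(h_i·A) = 1/(1570×23.3) = 2.734×10^-5 K/W
R_carbon steel = L/(kA) = 0.0049/(52.4×23.3) = 4.013×10^-6 K/W
R_calcium silicate = L/(kA) = 0.17/(0.079×23.3) = 0.09236 K/W
R_cast iron = L/(kA) = 0.0035/(56.5×23.3) = 2.659×10^-6 K/W
R_outer film = 1/(h_o·A) = 1/(6.8×23.3) = 0.006312 K/W
R_total = 0.0987 K/W
Q = ΔT / R_total = 129 / 0.0987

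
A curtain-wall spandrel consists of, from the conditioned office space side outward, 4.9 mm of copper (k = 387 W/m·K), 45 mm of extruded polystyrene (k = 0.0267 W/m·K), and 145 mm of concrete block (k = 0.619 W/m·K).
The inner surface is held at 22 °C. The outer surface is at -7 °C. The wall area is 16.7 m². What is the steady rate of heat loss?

Model the wall as resistances in series:
R_copper = L/(kA) = 0.0049/(387×16.7) = 7.582×10^-7 K/W
R_extruded polystyrene = L/(kA) = 0.045/(0.0267×16.7) = 0.1009 K/W
R_concrete block = L/(kA) = 0.145/(0.619×16.7) = 0.01403 K/W
R_total = 0.1149 K/W
Q = ΔT / R_total = 29 / 0.1149

Q ≈ 252 W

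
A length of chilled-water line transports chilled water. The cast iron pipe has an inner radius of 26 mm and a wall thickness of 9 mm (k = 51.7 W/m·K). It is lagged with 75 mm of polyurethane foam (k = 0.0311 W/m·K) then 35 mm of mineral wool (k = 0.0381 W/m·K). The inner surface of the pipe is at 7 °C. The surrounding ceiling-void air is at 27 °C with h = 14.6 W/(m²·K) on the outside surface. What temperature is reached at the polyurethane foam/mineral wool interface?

For a radial system each layer contributes R = ln(r_out/r_in)/(2πkL); films add R = 1/(hA).
R_cast iron pipe wall = ln(35/26)/(2π×51.7×1) = 9.151×10^-4 K/W
R_polyurethane foam = ln(110/35)/(2π×0.0311×1) = 5.86 K/W
R_mineral wool = ln(145/110)/(2π×0.0381×1) = 1.154 K/W
R_outer film = 1/(h_o·2πr_oL) = 1/(14.6×2π×0.145×1) = 0.07518 K/W
R_total = 7.09 K/W
Q = ΔT/R_total = 20/7.09
Q = 2.82 W/m
T_interface = T_inner + Q·ΣR(inner→interface) = 7 + 2.82×5.861

T ≈ 23.5 °C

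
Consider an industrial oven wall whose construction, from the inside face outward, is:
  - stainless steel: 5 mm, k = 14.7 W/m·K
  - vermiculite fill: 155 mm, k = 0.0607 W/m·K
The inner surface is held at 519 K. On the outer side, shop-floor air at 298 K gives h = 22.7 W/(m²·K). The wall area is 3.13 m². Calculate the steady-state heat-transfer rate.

Q ≈ 266 W

Thermal resistances in series:
R_stainless steel = L/(kA) = 0.005/(14.7×3.13) = 1.087×10^-4 K/W
R_vermiculite fill = L/(kA) = 0.155/(0.0607×3.13) = 0.8158 K/W
R_outer film = 1/(h_o·A) = 1/(22.7×3.13) = 0.01407 K/W
R_total = 0.83 K/W
Q = ΔT / R_total = 221 / 0.83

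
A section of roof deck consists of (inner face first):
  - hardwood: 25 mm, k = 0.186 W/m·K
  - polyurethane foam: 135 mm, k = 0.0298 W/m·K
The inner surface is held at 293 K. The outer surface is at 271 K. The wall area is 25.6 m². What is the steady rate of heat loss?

Series thermal resistances:
R_hardwood = L/(kA) = 0.025/(0.186×25.6) = 0.00525 K/W
R_polyurethane foam = L/(kA) = 0.135/(0.0298×25.6) = 0.177 K/W
R_total = 0.1822 K/W
Q = ΔT / R_total = 22 / 0.1822

Q ≈ 121 W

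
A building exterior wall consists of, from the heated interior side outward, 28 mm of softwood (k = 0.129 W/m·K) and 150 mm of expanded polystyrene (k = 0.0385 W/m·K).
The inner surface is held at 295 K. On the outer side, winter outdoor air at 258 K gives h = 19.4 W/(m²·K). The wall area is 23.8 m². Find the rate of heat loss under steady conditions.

Q ≈ 211 W

Treating each layer as a thermal resistance in series:
R_softwood = L/(kA) = 0.028/(0.129×23.8) = 0.00912 K/W
R_expanded polystyrene = L/(kA) = 0.15/(0.0385×23.8) = 0.1637 K/W
R_outer film = 1/(h_o·A) = 1/(19.4×23.8) = 0.002166 K/W
R_total = 0.175 K/W
Q = ΔT / R_total = 37 / 0.175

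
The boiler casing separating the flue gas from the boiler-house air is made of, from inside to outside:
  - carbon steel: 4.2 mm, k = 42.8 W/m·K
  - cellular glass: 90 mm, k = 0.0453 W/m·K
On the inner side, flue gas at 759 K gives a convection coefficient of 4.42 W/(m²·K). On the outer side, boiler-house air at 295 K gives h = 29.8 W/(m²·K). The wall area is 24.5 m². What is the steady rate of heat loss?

Q ≈ 5060 W

Thermal resistances in series:
R_inner film = 1/(h_i·A) = 1/(4.42×24.5) = 0.009234 K/W
R_carbon steel = L/(kA) = 0.0042/(42.8×24.5) = 4.005×10^-6 K/W
R_cellular glass = L/(kA) = 0.09/(0.0453×24.5) = 0.08109 K/W
R_outer film = 1/(h_o·A) = 1/(29.8×24.5) = 0.00137 K/W
R_total = 0.0917 K/W
Q = ΔT / R_total = 464 / 0.0917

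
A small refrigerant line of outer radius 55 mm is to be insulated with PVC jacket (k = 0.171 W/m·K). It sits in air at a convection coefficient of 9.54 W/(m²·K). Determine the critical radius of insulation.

r_cr ≈ 17.9 mm

For a cylinder r_cr = k/h = 0.171/9.54
r_cr = 17.9 mm; since the bare radius (55 mm) is above r_cr, any added insulation will reduce heat loss.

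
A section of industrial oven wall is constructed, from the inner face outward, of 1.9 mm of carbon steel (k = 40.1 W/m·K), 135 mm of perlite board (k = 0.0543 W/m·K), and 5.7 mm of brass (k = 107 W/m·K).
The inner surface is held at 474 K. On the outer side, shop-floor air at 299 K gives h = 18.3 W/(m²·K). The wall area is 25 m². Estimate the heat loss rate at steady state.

Series thermal resistances:
R_carbon steel = L/(kA) = 0.0019/(40.1×25) = 1.895×10^-6 K/W
R_perlite board = L/(kA) = 0.135/(0.0543×25) = 0.09945 K/W
R_brass = L/(kA) = 0.0057/(107×25) = 2.131×10^-6 K/W
R_outer film = 1/(h_o·A) = 1/(18.3×25) = 0.002186 K/W
R_total = 0.1016 K/W
Q = ΔT / R_total = 175 / 0.1016

Q ≈ 1720 W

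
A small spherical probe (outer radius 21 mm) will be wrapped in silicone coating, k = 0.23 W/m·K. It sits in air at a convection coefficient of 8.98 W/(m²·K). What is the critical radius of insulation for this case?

For a sphere r_cr = 2k/h = 2×0.23/8.98
r_cr = 51.2 mm; since the bare radius (21 mm) is below r_cr, adding a thin layer of insulation will *increase* heat loss.

r_cr ≈ 51.2 mm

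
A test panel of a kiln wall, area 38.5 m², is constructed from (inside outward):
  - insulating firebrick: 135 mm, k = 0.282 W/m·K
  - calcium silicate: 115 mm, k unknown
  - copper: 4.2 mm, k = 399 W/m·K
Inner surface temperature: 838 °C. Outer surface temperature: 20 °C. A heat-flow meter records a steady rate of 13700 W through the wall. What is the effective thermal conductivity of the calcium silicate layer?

k ≈ 0.0632 W/(m·K)

Thermal resistances in series:
R_insulating firebrick = L/(kA) = 0.135/(0.282×38.5) = 0.01243 K/W
R_copper = L/(kA) = 0.0042/(399×38.5) = 2.734×10^-7 K/W
Sum of known resistances R_other = 0.01243 K/W
Total R = ΔT/Q = 818/13700 = 0.05971 K/W
R_calcium silicate = R_total − R_other = 0.04727 K/W
k = L/(R·A) = 0.115/(0.04727×38.5)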